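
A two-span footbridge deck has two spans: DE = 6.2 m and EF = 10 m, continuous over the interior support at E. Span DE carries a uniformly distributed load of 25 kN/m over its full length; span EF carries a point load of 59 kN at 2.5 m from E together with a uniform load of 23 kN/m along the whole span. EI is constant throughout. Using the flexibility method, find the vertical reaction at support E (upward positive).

R_E = 310.7 kN

Release continuity at E by inserting a hinge; the redundant is the internal moment M_E. The primary structure is two simply-supported spans DE and EF.
Rotations at E on the released spans (each span's end-slope, ×1/EI):
  span DE: UDL 25: wL³/(24EI) = 248.3/EI
  span EF: point load 59 at a = 2.5: Pab(L + b)/(6LEI) = 322.7/EI
  span EF: UDL 23: wL³/(24EI) = 958.3/EI
  relative rotation θ_0 = (248.3 + 1281)/EI = 1529/EI
A unit hogging moment at E produces rotation L₁/(3EI) + L₂/(3EI) = 5.4/EI.
Slope continuity at E: θ_0 = M_E·5.4/EI, so M_E = 1529/5.4 = 283.2 kN·m (hogging).
Span DE, ΣM about D with M_E applied at E: R_E^{DE}·6.2 = 480.5 + 283.2, so R_E^{DE} = 123.2 kN and R_D = 155 − 123.2 = 31.82 kN.
Span EF, ΣM about F: R_E^{EF}·10 = 1592 + 283.2, so R_E^{EF} = 187.6 kN and R_F = 289 − 187.6 = 101.4 kN.
R_E = 123.2 + 187.6 = 310.7 kN.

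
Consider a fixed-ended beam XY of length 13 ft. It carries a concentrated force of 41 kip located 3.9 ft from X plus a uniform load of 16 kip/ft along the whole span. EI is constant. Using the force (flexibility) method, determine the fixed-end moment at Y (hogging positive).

Take the two fixed-end moments M_X, M_Y as redundants; the released structure is the simple span XY.
Simple-span end rotations at X and Y under the given loads:
  at X: point load 41 at a = 3.9: Pab(L + b)/(6LEI) = 412.3/EI
  at Y: point load 41 at a = 3.9: Pab(L + a)/(6LEI) = 315.3/EI
  at X: UDL 16: wL³/(24EI) = 1465/EI
  at Y: UDL 16: wL³/(24EI) = 1465/EI
  θ_X0 = 1877/EI,  θ_Y0 = 1780/EI
Flexibility coefficients: a unit moment at one end gives L/(3EI) there and L/(6EI) at the far end, so f₁₁ = f₂₂ = 4.333/EI and f₁₂ = f₂₁ = 2.167/EI.
Compatibility — zero rotation at each built-in end:
  4.333 M_X + 2.167 M_Y = 1877
  2.167 M_X + 4.333 M_Y = 1780
Solving the pair gives M_X = 303.7 kip·ft and M_Y = 258.9 kip·ft (hogging).

M_Y = 258.9 kip·ft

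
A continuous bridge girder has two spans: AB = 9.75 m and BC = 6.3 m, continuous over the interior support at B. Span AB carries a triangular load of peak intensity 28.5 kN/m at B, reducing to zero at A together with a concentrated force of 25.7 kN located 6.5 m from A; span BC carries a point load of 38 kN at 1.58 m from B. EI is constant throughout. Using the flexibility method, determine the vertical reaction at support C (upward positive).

R_C = -14.81 kN

Insert a hinge at B; M_B is the redundant, and each span becomes simply supported.
End slopes at the hinge B, treating each span as simply supported:
  span AB: triangular load, peak 28.5: w₀L³/(45EI) = 587/EI
  span AB: point load 25.7 at a = 6.5: Pab(L + a)/(6LEI) = 150.8/EI
  span BC: point load 38 at a = 1.58: Pab(L + b)/(6LEI) = 82.62/EI
  relative rotation θ_0 = (737.8 + 82.62)/EI = 820.4/EI
A unit hogging moment at B produces rotation L₁/(3EI) + L₂/(3EI) = 5.35/EI.
Compatibility: M_B·(L₁+L₂)/(3EI) = θ_0, giving M_B = 153.4 kN·m (hogging).
Span BC, ΣM about C: R_B^{BC}·6.3 = 179.4 + 153.4, so R_B^{BC} = 52.81 kN and R_C = 38 − 52.81 = -14.81 kN.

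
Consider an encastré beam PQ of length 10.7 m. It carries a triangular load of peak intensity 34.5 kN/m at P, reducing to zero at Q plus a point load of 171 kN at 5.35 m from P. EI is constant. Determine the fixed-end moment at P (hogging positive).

M_P = 426.2 kN·m

Release both end moments; the primary structure is a simply-supported span PQ with redundants M_P and M_Q.
Simple-span end rotations at P and Q under the given loads:
  at P: triangular load, peak 34.5: w₀L³/(45EI) = 939.2/EI
  at Q: triangular load, peak 34.5: 7w₀L³/(360EI) = 821.8/EI
  at P: point load 171 at a = 5.35: Pab(L + b)/(6LEI) = 1224/EI
  at Q: point load 171 at a = 5.35: Pab(L + a)/(6LEI) = 1224/EI
  θ_P0 = 2163/EI,  θ_Q0 = 2045/EI
Flexibility coefficients: a unit moment at one end gives L/(3EI) there and L/(6EI) at the far end, so f₁₁ = f₂₂ = 3.567/EI and f₁₂ = f₂₁ = 1.783/EI.
Compatibility — zero rotation at each built-in end:
  3.567 M_P + 1.783 M_Q = 2163
  1.783 M_P + 3.567 M_Q = 2045
Solving the pair gives M_P = 426.2 kN·m and M_Q = 360.4 kN·m (hogging).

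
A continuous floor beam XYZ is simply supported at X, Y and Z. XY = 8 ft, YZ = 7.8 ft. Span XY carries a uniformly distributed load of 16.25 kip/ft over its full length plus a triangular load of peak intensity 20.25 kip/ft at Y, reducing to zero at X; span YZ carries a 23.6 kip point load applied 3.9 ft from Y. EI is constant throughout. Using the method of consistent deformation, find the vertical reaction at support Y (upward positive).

R_Y = 162.9 kip

Release continuity at Y by inserting a hinge; the redundant is the internal moment M_Y. The primary structure is two simply-supported spans XY and YZ.
Rotations at Y on the released spans (each span's end-slope, ×1/EI):
  span XY: UDL 16.25: wL³/(24EI) = 346.7/EI
  span XY: triangular load, peak 20.25: w₀L³/(45EI) = 230.4/EI
  span YZ: point load 23.6 at a = 3.9: Pab(L + b)/(6LEI) = 89.74/EI
  relative rotation θ_0 = (577.1 + 89.74)/EI = 666.8/EI
A unit hogging moment at Y produces rotation L₁/(3EI) + L₂/(3EI) = 5.267/EI.
Slope continuity at Y: θ_0 = M_Y·5.267/EI, so M_Y = 666.8/5.267 = 126.6 kip·ft (hogging).
Span XY, ΣM about X with M_Y applied at Y: R_Y^{XY}·8 = 952 + 126.6, so R_Y^{XY} = 134.8 kip and R_X = 211 − 134.8 = 76.17 kip.
Span YZ, ΣM about Z: R_Y^{YZ}·7.8 = 92.04 + 126.6, so R_Y^{YZ} = 28.03 kip and R_Z = 23.6 − 28.03 = -4.432 kip.
R_Y = 134.8 + 28.03 = 162.9 kip.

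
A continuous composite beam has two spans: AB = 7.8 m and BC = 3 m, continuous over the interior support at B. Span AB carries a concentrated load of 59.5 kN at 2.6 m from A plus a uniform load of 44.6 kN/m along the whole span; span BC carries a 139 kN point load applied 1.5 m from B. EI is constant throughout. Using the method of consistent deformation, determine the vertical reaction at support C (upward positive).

Release continuity at B by inserting a hinge; the redundant is the internal moment M_B. The primary structure is two simply-supported spans AB and BC.
End slopes at the hinge B, treating each span as simply supported:
  span AB: point load 59.5 at a = 2.6: Pab(L + a)/(6LEI) = 178.8/EI
  span AB: UDL 44.6: wL³/(24EI) = 881.9/EI
  span BC: point load 139 at a = 1.5: Pab(L + b)/(6LEI) = 78.19/EI
  relative rotation θ_0 = (1061 + 78.19)/EI = 1139/EI
A unit hogging moment at B produces rotation L₁/(3EI) + L₂/(3EI) = 3.6/EI.
Slope continuity at B: θ_0 = M_B·3.6/EI, so M_B = 1139/3.6 = 316.3 kN·m (hogging).
Span BC, ΣM about C: R_B^{BC}·3 = 208.5 + 316.3, so R_B^{BC} = 174.9 kN and R_C = 139 − 174.9 = -35.95 kN.

R_C = -35.95 kN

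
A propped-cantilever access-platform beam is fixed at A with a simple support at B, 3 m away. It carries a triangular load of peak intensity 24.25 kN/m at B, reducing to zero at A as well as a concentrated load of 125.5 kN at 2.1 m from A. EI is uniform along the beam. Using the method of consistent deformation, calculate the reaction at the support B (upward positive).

R_B = 90.73 kN

Remove the prop at B; the released (primary) structure is a cantilever built in at A.
Deflection at B on the released cantilever, summing each load's contribution:
  triangular load, peak 24.25 at the free end: 11w₀L⁴/(120EI) = 180.1/EI
  point load 125.5 at a = 2.1: Pa²(3L − a)/(6EI) = 636.5/EI
  δ_0 = 816.5/EI
Flexibility coefficient — unit upward force at B: δ_{BB} = L³/(3EI) = 9/EI.
Compatibility at B: δ_0 − R_B·δ_{BB} = 0, so R_B = 816.5/9 = 90.73 kN.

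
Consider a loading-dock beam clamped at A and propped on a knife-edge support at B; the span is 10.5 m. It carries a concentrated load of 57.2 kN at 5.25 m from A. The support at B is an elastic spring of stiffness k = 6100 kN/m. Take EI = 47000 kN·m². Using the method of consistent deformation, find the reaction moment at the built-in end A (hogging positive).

M_A = 116.3 kN·m

Choose R_B as the redundant. The primary structure is the cantilever fixed at A.
Downward deflection at the released point B due to the loads:
  point load 57.2 at a = 5.25: Pa²(3L − a)/(6EI) = 6898/EI
Flexibility coefficient — unit upward force at B: δ_{BB} = L³/(3EI) = 385.9/EI.
With EI = 47000 kN·m²: δ_0 = 0.14676 m and δ_{BB} = 0.00821 m/kN.
Compatibility — the spring shortens by R_B/k under the reaction it provides: δ_0 − R_B·δ_{BB} = R_B/k. With 1/k = 0.000164 m/kN, R_B = δ_0 / (δ_{BB} + 1/k) = 0.14676 / (0.00821 + 0.000164) = 17.53 kN.
Moment equilibrium about A: M_A = Σ(load moments about A) − R_B·L = 300.3 − 17.53×10.5 = 116.3 kN·m.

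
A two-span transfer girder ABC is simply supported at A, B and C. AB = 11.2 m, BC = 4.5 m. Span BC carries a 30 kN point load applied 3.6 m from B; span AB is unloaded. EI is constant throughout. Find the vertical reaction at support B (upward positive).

R_B = 7.157 kN

Take M_B as the redundant. Released structure: two simple spans AB and BC with a hinge at B.
Discontinuity in slope at B on the released structure — sum the simple-span end rotations:
  span BC: point load 30 at a = 3.6: Pab(L + b)/(6LEI) = 19.44/EI
  relative rotation θ_0 = (0 + 19.44)/EI = 19.44/EI
A unit hogging moment at B produces rotation L₁/(3EI) + L₂/(3EI) = 5.233/EI.
Slope continuity at B: θ_0 = M_B·5.233/EI, so M_B = 19.44/5.233 = 3.715 kN·m (hogging).
Span AB, ΣM about A with M_B applied at B: R_B^{AB}·11.2 = 0 + 3.715, so R_B^{AB} = 0.3317 kN and R_A = 0 − 0.3317 = -0.3317 kN.
Span BC, ΣM about C: R_B^{BC}·4.5 = 27 + 3.715, so R_B^{BC} = 6.825 kN and R_C = 30 − 6.825 = 23.17 kN.
R_B = 0.3317 + 6.825 = 7.157 kN.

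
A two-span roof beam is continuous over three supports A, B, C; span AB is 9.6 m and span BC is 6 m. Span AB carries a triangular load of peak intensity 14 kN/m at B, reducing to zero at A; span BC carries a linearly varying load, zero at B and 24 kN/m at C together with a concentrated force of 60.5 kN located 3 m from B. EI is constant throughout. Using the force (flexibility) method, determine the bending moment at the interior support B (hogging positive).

M_B = 98.5 kN·m

Release continuity at B by inserting a hinge; the redundant is the internal moment M_B. The primary structure is two simply-supported spans AB and BC.
Rotations at B on the released spans (each span's end-slope, ×1/EI):
  span AB: triangular load, peak 14: w₀L³/(45EI) = 275.3/EI
  span BC: triangular load, peak 24: 7w₀L³/(360EI) = 100.8/EI
  span BC: point load 60.5 at a = 3: Pab(L + b)/(6LEI) = 136.1/EI
  relative rotation θ_0 = (275.3 + 236.9)/EI = 512.2/EI
A unit hogging moment at B produces rotation L₁/(3EI) + L₂/(3EI) = 5.2/EI.
Slope continuity at B: θ_0 = M_B·5.2/EI, so M_B = 512.2/5.2 = 98.5 kN·m (hogging).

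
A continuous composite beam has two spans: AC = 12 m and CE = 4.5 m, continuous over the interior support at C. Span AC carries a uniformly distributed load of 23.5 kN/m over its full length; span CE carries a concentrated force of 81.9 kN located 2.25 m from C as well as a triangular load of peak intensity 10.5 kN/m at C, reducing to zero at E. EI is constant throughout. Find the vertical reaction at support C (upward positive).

Insert a hinge at C; M_C is the redundant, and each span becomes simply supported.
End slopes at the hinge C, treating each span as simply supported:
  span AC: UDL 23.5: wL³/(24EI) = 1692/EI
  span CE: point load 81.9 at a = 2.25: Pab(L + b)/(6LEI) = 103.7/EI
  span CE: triangular load, peak 10.5: w₀L³/(45EI) = 21.26/EI
  relative rotation θ_0 = (1692 + 124.9)/EI = 1817/EI
A unit hogging moment at C produces rotation L₁/(3EI) + L₂/(3EI) = 5.5/EI.
Slope continuity at C: θ_0 = M_C·5.5/EI, so M_C = 1817/5.5 = 330.3 kN·m (hogging).
Span AC, ΣM about A with M_C applied at C: R_C^{AC}·12 = 1692 + 330.3, so R_C^{AC} = 168.5 kN and R_A = 282 − 168.5 = 113.5 kN.
Span CE, ΣM about E: R_C^{CE}·4.5 = 255.2 + 330.3, so R_C^{CE} = 130.1 kN and R_E = 105.5 − 130.1 = -24.59 kN.
R_C = 168.5 + 130.1 = 298.6 kN.

R_C = 298.6 kN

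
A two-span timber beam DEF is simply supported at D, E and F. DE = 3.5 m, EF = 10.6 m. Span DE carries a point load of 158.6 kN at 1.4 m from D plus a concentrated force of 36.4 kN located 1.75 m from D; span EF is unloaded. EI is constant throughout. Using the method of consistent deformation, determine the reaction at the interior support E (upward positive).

Insert a hinge at E; M_E is the redundant, and each span becomes simply supported.
Rotations at E on the released spans (each span's end-slope, ×1/EI):
  span DE: point load 158.6 at a = 1.4: Pab(L + a)/(6LEI) = 108.8/EI
  span DE: point load 36.4 at a = 1.75: Pab(L + a)/(6LEI) = 27.87/EI
  relative rotation θ_0 = (136.7 + 0)/EI = 136.7/EI
A unit hogging moment at E produces rotation L₁/(3EI) + L₂/(3EI) = 4.7/EI.
Slope continuity at E: θ_0 = M_E·4.7/EI, so M_E = 136.7/4.7 = 29.08 kN·m (hogging).
Span DE, ΣM about D with M_E applied at E: R_E^{DE}·3.5 = 285.7 + 29.08, so R_E^{DE} = 89.95 kN and R_D = 195 − 89.95 = 105.1 kN.
Span EF, ΣM about F: R_E^{EF}·10.6 = 0 + 29.08, so R_E^{EF} = 2.743 kN and R_F = 0 − 2.743 = -2.743 kN.
R_E = 89.95 + 2.743 = 92.69 kN.

R_E = 92.69 kN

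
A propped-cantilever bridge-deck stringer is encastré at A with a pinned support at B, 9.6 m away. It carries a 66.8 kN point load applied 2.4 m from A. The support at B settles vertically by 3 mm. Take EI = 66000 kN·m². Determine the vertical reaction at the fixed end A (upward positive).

Remove the prop at B; the released (primary) structure is a cantilever built in at A.
Primary-structure tip deflection at B by superposition:
  point load 66.8 at a = 2.4: Pa²(3L − a)/(6EI) = 1693/EI
Flexibility coefficient — unit upward force at B: δ_{BB} = L³/(3EI) = 294.9/EI.
With EI = 66000 kN·m²: δ_0 = 0.025651 m and δ_{BB} = 0.004468 m/kN.
Compatibility — the beam at B must follow the support down by 0.003 m: δ_0 − R_B·δ_{BB} = 0.003, so R_B = (0.025651 − 0.003)/0.004468 = 5.069 kN.
Vertical equilibrium: R_A = ΣP − R_B = 66.8 − 5.069 = 61.73 kN.

R_A = 61.73 kN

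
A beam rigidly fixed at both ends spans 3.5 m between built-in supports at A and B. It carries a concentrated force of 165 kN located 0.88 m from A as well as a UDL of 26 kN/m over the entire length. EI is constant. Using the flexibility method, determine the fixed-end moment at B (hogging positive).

Release both end moments; the primary structure is a simply-supported span AB with redundants M_A and M_B.
On the primary (simply-supported) span, the end slopes from the loading are:
  at A: point load 165 at a = 0.88: Pab(L + b)/(6LEI) = 110.9/EI
  at B: point load 165 at a = 0.88: Pab(L + a)/(6LEI) = 79.35/EI
  at A: UDL 26: wL³/(24EI) = 46.45/EI
  at B: UDL 26: wL³/(24EI) = 46.45/EI
  θ_A0 = 157.3/EI,  θ_B0 = 125.8/EI
Flexibility coefficients: a unit moment at one end gives L/(3EI) there and L/(6EI) at the far end, so f₁₁ = f₂₂ = 1.167/EI and f₁₂ = f₂₁ = 0.5833/EI.
Compatibility — zero rotation at each built-in end:
  1.167 M_A + 0.5833 M_B = 157.3
  0.5833 M_A + 1.167 M_B = 125.8
Solving the pair gives M_A = 107.9 kN·m and M_B = 53.87 kN·m (hogging).

M_B = 53.87 kN·m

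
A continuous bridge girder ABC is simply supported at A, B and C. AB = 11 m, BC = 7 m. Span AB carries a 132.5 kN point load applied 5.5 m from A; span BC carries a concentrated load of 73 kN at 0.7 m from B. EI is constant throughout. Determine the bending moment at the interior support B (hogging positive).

M_B = 184 kN·m

Release continuity at B by inserting a hinge; the redundant is the internal moment M_B. The primary structure is two simply-supported spans AB and BC.
Rotations at B on the released spans (each span's end-slope, ×1/EI):
  span AB: point load 132.5 at a = 5.5: Pab(L + a)/(6LEI) = 1002/EI
  span BC: point load 73 at a = 0.7: Pab(L + b)/(6LEI) = 101.9/EI
  relative rotation θ_0 = (1002 + 101.9)/EI = 1104/EI
A unit hogging moment at B produces rotation L₁/(3EI) + L₂/(3EI) = 6/EI.
Compatibility: M_B·(L₁+L₂)/(3EI) = θ_0, giving M_B = 184 kN·m (hogging).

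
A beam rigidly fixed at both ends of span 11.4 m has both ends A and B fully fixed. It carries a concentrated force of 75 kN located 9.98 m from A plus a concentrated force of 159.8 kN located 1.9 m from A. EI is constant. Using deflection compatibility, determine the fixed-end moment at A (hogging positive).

M_A = 222.5 kN·m

Take the two fixed-end moments M_A, M_B as redundants; the released structure is the simple span AB.
End rotations of the released simple span under the applied load (×1/EI):
  at A: point load 75 at a = 9.98: Pab(L + b)/(6LEI) = 199.2/EI
  at B: point load 75 at a = 9.98: Pab(L + a)/(6LEI) = 332.2/EI
  at A: point load 159.8 at a = 1.9: Pab(L + b)/(6LEI) = 881.3/EI
  at B: point load 159.8 at a = 1.9: Pab(L + a)/(6LEI) = 560.9/EI
  θ_A0 = 1081/EI,  θ_B0 = 893.1/EI
Flexibility coefficients: a unit moment at one end gives L/(3EI) there and L/(6EI) at the far end, so f₁₁ = f₂₂ = 3.8/EI and f₁₂ = f₂₁ = 1.9/EI.
Compatibility — zero rotation at each built-in end:
  3.8 M_A + 1.9 M_B = 1081
  1.9 M_A + 3.8 M_B = 893.1
Solving the pair gives M_A = 222.5 kN·m and M_B = 123.8 kN·m (hogging).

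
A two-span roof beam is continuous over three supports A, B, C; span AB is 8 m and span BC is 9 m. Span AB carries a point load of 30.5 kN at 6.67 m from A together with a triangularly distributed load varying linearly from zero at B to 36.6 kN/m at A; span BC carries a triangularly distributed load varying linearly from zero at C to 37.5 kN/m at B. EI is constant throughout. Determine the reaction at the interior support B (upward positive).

R_B = 230.7 kN

Take M_B as the redundant. Released structure: two simple spans AB and BC with a hinge at B.
End slopes at the hinge B, treating each span as simply supported:
  span AB: point load 30.5 at a = 6.67: Pab(L + a)/(6LEI) = 82.69/EI
  span AB: triangular load, peak 36.6: 7w₀L³/(360EI) = 364.4/EI
  span BC: triangular load, peak 37.5: w₀L³/(45EI) = 607.5/EI
  relative rotation θ_0 = (447.1 + 607.5)/EI = 1055/EI
A unit hogging moment at B produces rotation L₁/(3EI) + L₂/(3EI) = 5.667/EI.
Slope continuity at B: θ_0 = M_B·5.667/EI, so M_B = 1055/5.667 = 186.1 kN·m (hogging).
Span AB, ΣM about A with M_B applied at B: R_B^{AB}·8 = 593.8 + 186.1, so R_B^{AB} = 97.49 kN and R_A = 176.9 − 97.49 = 79.41 kN.
Span BC, ΣM about C: R_B^{BC}·9 = 1012 + 186.1, so R_B^{BC} = 133.2 kN and R_C = 168.8 − 133.2 = 35.57 kN.
R_B = 97.49 + 133.2 = 230.7 kN.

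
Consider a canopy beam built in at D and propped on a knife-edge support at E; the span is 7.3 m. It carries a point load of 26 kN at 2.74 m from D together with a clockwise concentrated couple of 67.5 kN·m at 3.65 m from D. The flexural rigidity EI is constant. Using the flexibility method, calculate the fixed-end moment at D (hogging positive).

M_D = 27.71 kN·m

Choose R_E as the redundant. The primary structure is the cantilever fixed at D.
Primary-structure tip deflection at E by superposition:
  point load 26 at a = 2.74: Pa²(3L − a)/(6EI) = 623.3/EI
  clockwise couple 67.5 at a = 3.65: M₀a(2L − a)/(2EI) = 1349/EI
  δ_0 = 1972/EI
Tip deflection under a unit load at E: L³/(3EI) = 129.7/EI.
The prop prevents deflection at E: R_E = δ_0/δ_{EE} = 1972/129.7 = 15.21 kN.
Moment equilibrium about D: M_D = Σ(load moments about D) − R_E·L = 138.7 − 15.21×7.3 = 27.71 kN·m.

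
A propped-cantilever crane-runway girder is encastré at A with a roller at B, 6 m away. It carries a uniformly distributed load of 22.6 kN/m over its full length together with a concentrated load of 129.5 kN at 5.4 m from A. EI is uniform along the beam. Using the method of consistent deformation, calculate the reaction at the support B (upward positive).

Remove the prop at B; the released (primary) structure is a cantilever built in at A.
Primary-structure tip deflection at B by superposition:
  UDL 22.6: wL⁴/(8EI) = 3661/EI
  point load 129.5 at a = 5.4: Pa²(3L − a)/(6EI) = 7930/EI
  δ_0 = 11591/EI
Tip deflection under a unit load at B: L³/(3EI) = 72/EI.
The prop prevents deflection at B: R_B = δ_0/δ_{BB} = 11591/72 = 161 kN.

R_B = 161 kN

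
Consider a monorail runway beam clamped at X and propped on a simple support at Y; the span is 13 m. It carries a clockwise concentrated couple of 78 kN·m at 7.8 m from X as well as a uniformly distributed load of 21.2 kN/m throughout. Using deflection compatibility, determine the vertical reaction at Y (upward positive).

Take the reaction at Y as the redundant and release it; the primary structure is a cantilever fixed at X.
Free-end deflection of the primary structure under the applied loading (downward +):
  clockwise couple 78 at a = 7.8: M₀a(2L − a)/(2EI) = 5536/EI
  UDL 21.2: wL⁴/(8EI) = 75687/EI
  δ_0 = 81223/EI
Tip deflection under a unit load at Y: L³/(3EI) = 732.3/EI.
Compatibility at Y: δ_0 − R_Y·δ_{YY} = 0, so R_Y = 81223/732.3 = 110.9 kN.

R_Y = 110.9 kN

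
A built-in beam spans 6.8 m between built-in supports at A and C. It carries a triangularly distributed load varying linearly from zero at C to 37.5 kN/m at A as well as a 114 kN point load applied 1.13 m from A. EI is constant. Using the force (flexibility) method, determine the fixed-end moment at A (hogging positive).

Take the two fixed-end moments M_A, M_C as redundants; the released structure is the simple span AC.
Simple-span end rotations at A and C under the given loads:
  at A: triangular load, peak 37.5: w₀L³/(45EI) = 262/EI
  at C: triangular load, peak 37.5: 7w₀L³/(360EI) = 229.3/EI
  at A: point load 114 at a = 1.13: Pab(L + b)/(6LEI) = 223.2/EI
  at C: point load 114 at a = 1.13: Pab(L + a)/(6LEI) = 142/EI
  θ_A0 = 485.3/EI,  θ_C0 = 371.2/EI
Flexibility coefficients: a unit moment at one end gives L/(3EI) there and L/(6EI) at the far end, so f₁₁ = f₂₂ = 2.267/EI and f₁₂ = f₂₁ = 1.133/EI.
Compatibility — zero rotation at each built-in end:
  2.267 M_A + 1.133 M_C = 485.3
  1.133 M_A + 2.267 M_C = 371.2
Solving the pair gives M_A = 176.3 kN·m and M_C = 75.65 kN·m (hogging).

M_A = 176.3 kN·m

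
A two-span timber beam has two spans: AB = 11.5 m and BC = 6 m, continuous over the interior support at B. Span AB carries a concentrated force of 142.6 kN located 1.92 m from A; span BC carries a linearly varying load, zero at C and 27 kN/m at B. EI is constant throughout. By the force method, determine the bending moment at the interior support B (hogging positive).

Take M_B as the redundant. Released structure: two simple spans AB and BC with a hinge at B.
Discontinuity in slope at B on the released structure — sum the simple-span end rotations:
  span AB: point load 142.6 at a = 1.92: Pab(L + a)/(6LEI) = 510.1/EI
  span BC: triangular load, peak 27: w₀L³/(45EI) = 129.6/EI
  relative rotation θ_0 = (510.1 + 129.6)/EI = 639.7/EI
A unit hogging moment at B produces rotation L₁/(3EI) + L₂/(3EI) = 5.833/EI.
Compatibility: M_B·(L₁+L₂)/(3EI) = θ_0, giving M_B = 109.7 kN·m (hogging).

M_B = 109.7 kN·m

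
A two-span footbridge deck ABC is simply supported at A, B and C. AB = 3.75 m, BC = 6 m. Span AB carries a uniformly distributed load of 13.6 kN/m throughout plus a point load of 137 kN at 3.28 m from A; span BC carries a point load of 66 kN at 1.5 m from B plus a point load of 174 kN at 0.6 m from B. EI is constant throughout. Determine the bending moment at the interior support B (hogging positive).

Release continuity at B by inserting a hinge; the redundant is the internal moment M_B. The primary structure is two simply-supported spans AB and BC.
Rotations at B on the released spans (each span's end-slope, ×1/EI):
  span AB: UDL 13.6: wL³/(24EI) = 29.88/EI
  span AB: point load 137 at a = 3.28: Pab(L + a)/(6LEI) = 65.99/EI
  span BC: point load 66 at a = 1.5: Pab(L + b)/(6LEI) = 129.9/EI
  span BC: point load 174 at a = 0.6: Pab(L + b)/(6LEI) = 178.5/EI
  relative rotation θ_0 = (95.87 + 308.5)/EI = 404.3/EI
A unit hogging moment at B produces rotation L₁/(3EI) + L₂/(3EI) = 3.25/EI.
Slope continuity at B: θ_0 = M_B·3.25/EI, so M_B = 404.3/3.25 = 124.4 kN·m (hogging).

M_B = 124.4 kN·m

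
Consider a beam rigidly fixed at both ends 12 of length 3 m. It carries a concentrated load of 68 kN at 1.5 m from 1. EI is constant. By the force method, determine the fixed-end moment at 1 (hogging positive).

M_1 = 25.5 kN·m

Release both end moments; the primary structure is a simply-supported span 12 with redundants M_1 and M_2.
On the primary (simply-supported) span, the end slopes from the loading are:
  at 1: point load 68 at a = 1.5: Pab(L + b)/(6LEI) = 38.25/EI
  at 2: point load 68 at a = 1.5: Pab(L + a)/(6LEI) = 38.25/EI
  θ_10 = 38.25/EI,  θ_20 = 38.25/EI
Flexibility coefficients: a unit moment at one end gives L/(3EI) there and L/(6EI) at the far end, so f₁₁ = f₂₂ = 1/EI and f₁₂ = f₂₁ = 0.5/EI.
Compatibility — zero rotation at each built-in end:
  1 M_1 + 0.5 M_2 = 38.25
  0.5 M_1 + 1 M_2 = 38.25
Solving the pair gives M_1 = 25.5 kN·m and M_2 = 25.5 kN·m (hogging).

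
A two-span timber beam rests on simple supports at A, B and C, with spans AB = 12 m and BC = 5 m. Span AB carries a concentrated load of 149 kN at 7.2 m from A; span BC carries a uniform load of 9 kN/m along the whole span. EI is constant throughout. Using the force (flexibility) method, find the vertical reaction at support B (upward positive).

R_B = 182.9 kN

Release continuity at B by inserting a hinge; the redundant is the internal moment M_B. The primary structure is two simply-supported spans AB and BC.
End slopes at the hinge B, treating each span as simply supported:
  span AB: point load 149 at a = 7.2: Pab(L + a)/(6LEI) = 1373/EI
  span BC: UDL 9: wL³/(24EI) = 46.88/EI
  relative rotation θ_0 = (1373 + 46.88)/EI = 1420/EI
A unit hogging moment at B produces rotation L₁/(3EI) + L₂/(3EI) = 5.667/EI.
Slope continuity at B: θ_0 = M_B·5.667/EI, so M_B = 1420/5.667 = 250.6 kN·m (hogging).
Span AB, ΣM about A with M_B applied at B: R_B^{AB}·12 = 1073 + 250.6, so R_B^{AB} = 110.3 kN and R_A = 149 − 110.3 = 38.72 kN.
Span BC, ΣM about C: R_B^{BC}·5 = 112.5 + 250.6, so R_B^{BC} = 72.62 kN and R_C = 45 − 72.62 = -27.62 kN.
R_B = 110.3 + 72.62 = 182.9 kN.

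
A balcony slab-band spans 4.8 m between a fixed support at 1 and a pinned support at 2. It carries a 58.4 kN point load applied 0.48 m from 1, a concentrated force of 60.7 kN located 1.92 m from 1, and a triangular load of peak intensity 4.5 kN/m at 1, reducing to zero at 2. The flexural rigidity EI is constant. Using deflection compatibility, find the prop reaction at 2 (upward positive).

Take the reaction at 2 as the redundant and release it; the primary structure is a cantilever fixed at 1.
Primary-structure tip deflection at 2 by superposition:
  point load 58.4 at a = 0.48: Pa²(3L − a)/(6EI) = 31.22/EI
  point load 60.7 at a = 1.92: Pa²(3L − a)/(6EI) = 465.4/EI
  triangular load, peak 4.5 at the fixed end: w₀L⁴/(30EI) = 79.63/EI
  δ_0 = 576.3/EI
Tip deflection under a unit load at 2: L³/(3EI) = 36.86/EI.
Compatibility at 2: δ_0 − R_2·δ_{22} = 0, so R_2 = 576.3/36.86 = 15.63 kN.

R_2 = 15.63 kN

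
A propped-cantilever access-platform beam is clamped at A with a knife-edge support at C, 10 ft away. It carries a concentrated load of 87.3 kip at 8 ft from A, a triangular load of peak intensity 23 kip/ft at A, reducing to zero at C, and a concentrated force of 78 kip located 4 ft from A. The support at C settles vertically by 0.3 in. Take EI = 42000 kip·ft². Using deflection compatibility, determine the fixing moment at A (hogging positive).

M_A = 418.4 kip·ft

Take the reaction at C as the redundant and release it; the primary structure is a cantilever fixed at A.
Free-end deflection of the primary structure under the applied loading (downward +):
  point load 87.3 at a = 8: Pa²(3L − a)/(6EI) = 20486/EI
  triangular load, peak 23 at the fixed end: w₀L⁴/(30EI) = 7667/EI
  point load 78 at a = 4: Pa²(3L − a)/(6EI) = 5408/EI
  δ_0 = 33561/EI
Tip deflection under a unit load at C: L³/(3EI) = 333.3/EI.
With EI = 42000 kip·ft²: δ_0 = 0.79907 ft and δ_{CC} = 0.007937 ft/kip.
Compatibility — the beam at C must follow the support down by 0.025 ft: δ_0 − R_C·δ_{CC} = 0.025, so R_C = (0.79907 − 0.025)/0.007937 = 97.53 kip.
Moment equilibrium about A: M_A = Σ(load moments about A) − R_C·L = 1394 − 97.53×10 = 418.4 kip·ft.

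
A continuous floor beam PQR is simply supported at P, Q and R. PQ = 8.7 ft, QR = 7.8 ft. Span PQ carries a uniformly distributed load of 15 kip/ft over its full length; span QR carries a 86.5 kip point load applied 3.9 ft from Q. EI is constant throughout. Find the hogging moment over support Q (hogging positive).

Insert a hinge at Q; M_Q is the redundant, and each span becomes simply supported.
Discontinuity in slope at Q on the released structure — sum the simple-span end rotations:
  span PQ: UDL 15: wL³/(24EI) = 411.6/EI
  span QR: point load 86.5 at a = 3.9: Pab(L + b)/(6LEI) = 328.9/EI
  relative rotation θ_0 = (411.6 + 328.9)/EI = 740.5/EI
A unit hogging moment at Q produces rotation L₁/(3EI) + L₂/(3EI) = 5.5/EI.
Compatibility: M_Q·(L₁+L₂)/(3EI) = θ_0, giving M_Q = 134.6 kip·ft (hogging).

M_Q = 134.6 kip·ft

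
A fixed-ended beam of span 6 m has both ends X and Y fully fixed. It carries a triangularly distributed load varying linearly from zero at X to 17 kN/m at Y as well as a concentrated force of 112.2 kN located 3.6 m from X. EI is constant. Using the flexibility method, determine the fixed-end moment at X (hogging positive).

M_X = 85.03 kN·m

Release both end moments; the primary structure is a simply-supported span XY with redundants M_X and M_Y.
On the primary (simply-supported) span, the end slopes from the loading are:
  at X: triangular load, peak 17: 7w₀L³/(360EI) = 71.4/EI
  at Y: triangular load, peak 17: w₀L³/(45EI) = 81.6/EI
  at X: point load 112.2 at a = 3.6: Pab(L + b)/(6LEI) = 226.2/EI
  at Y: point load 112.2 at a = 3.6: Pab(L + a)/(6LEI) = 258.5/EI
  θ_X0 = 297.6/EI,  θ_Y0 = 340.1/EI
Flexibility coefficients: a unit moment at one end gives L/(3EI) there and L/(6EI) at the far end, so f₁₁ = f₂₂ = 2/EI and f₁₂ = f₂₁ = 1/EI.
Compatibility — zero rotation at each built-in end:
  2 M_X + 1 M_Y = 297.6
  1 M_X + 2 M_Y = 340.1
Solving the pair gives M_X = 85.03 kN·m and M_Y = 127.5 kN·m (hogging).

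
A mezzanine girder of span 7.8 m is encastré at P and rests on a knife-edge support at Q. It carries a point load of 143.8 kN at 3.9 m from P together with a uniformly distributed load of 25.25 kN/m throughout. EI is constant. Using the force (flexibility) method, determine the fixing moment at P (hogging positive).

M_P = 402.3 kN·m

Take the reaction at Q as the redundant and release it; the primary structure is a cantilever fixed at P.
Free-end deflection of the primary structure under the applied loading (downward +):
  point load 143.8 at a = 3.9: Pa²(3L − a)/(6EI) = 7108/EI
  UDL 25.25: wL⁴/(8EI) = 11683/EI
  δ_0 = 18791/EI
Flexibility coefficient — unit upward force at Q: δ_{QQ} = L³/(3EI) = 158.2/EI.
The prop prevents deflection at Q: R_Q = δ_0/δ_{QQ} = 18791/158.2 = 118.8 kN.
Moment equilibrium about P: M_P = Σ(load moments about P) − R_Q·L = 1329 − 118.8×7.8 = 402.3 kN·m.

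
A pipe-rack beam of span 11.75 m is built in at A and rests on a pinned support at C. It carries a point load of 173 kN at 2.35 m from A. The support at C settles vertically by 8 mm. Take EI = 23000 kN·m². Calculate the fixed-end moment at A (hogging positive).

Release the roller at C. Primary structure: cantilever fixed at A.
Primary-structure tip deflection at C by superposition:
  point load 173 at a = 2.35: Pa²(3L − a)/(6EI) = 5239/EI
Flexibility coefficient — unit upward force at C: δ_{CC} = L³/(3EI) = 540.7/EI.
With EI = 23000 kN·m²: δ_0 = 0.22777 m and δ_{CC} = 0.023511 m/kN.
Compatibility — the beam at C must follow the support down by 0.008 m: δ_0 − R_C·δ_{CC} = 0.008, so R_C = (0.22777 − 0.008)/0.023511 = 9.348 kN.
Moment equilibrium about A: M_A = Σ(load moments about A) − R_C·L = 406.6 − 9.348×11.75 = 296.7 kN·m.

M_A = 296.7 kN·m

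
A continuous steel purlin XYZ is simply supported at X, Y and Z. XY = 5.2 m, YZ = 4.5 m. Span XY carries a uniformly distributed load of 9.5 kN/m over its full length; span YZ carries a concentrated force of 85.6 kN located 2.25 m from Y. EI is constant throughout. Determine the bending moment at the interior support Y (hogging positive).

Take M_Y as the redundant. Released structure: two simple spans XY and YZ with a hinge at Y.
Discontinuity in slope at Y on the released structure — sum the simple-span end rotations:
  span XY: UDL 9.5: wL³/(24EI) = 55.66/EI
  span YZ: point load 85.6 at a = 2.25: Pab(L + b)/(6LEI) = 108.3/EI
  relative rotation θ_0 = (55.66 + 108.3)/EI = 164/EI
A unit hogging moment at Y produces rotation L₁/(3EI) + L₂/(3EI) = 3.233/EI.
Slope continuity at Y: θ_0 = M_Y·3.233/EI, so M_Y = 164/3.233 = 50.72 kN·m (hogging).

M_Y = 50.72 kN·m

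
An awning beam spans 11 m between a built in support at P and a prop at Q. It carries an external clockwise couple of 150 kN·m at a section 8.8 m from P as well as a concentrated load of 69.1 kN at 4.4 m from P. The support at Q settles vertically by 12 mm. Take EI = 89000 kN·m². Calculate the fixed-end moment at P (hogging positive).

M_P = 106.4 kN·m

Choose R_Q as the redundant. The primary structure is the cantilever fixed at P.
Free-end deflection of the primary structure under the applied loading (downward +):
  clockwise couple 150 at a = 8.8: M₀a(2L − a)/(2EI) = 8712/EI
  point load 69.1 at a = 4.4: Pa²(3L − a)/(6EI) = 6377/EI
  δ_0 = 15089/EI
Flexibility coefficient — unit upward force at Q: δ_{QQ} = L³/(3EI) = 443.7/EI.
With EI = 89000 kN·m²: δ_0 = 0.16954 m and δ_{QQ} = 0.004985 m/kN.
Compatibility — the beam at Q must follow the support down by 0.012 m: δ_0 − R_Q·δ_{QQ} = 0.012, so R_Q = (0.16954 − 0.012)/0.004985 = 31.6 kN.
Moment equilibrium about P: M_P = Σ(load moments about P) − R_Q·L = 454 − 31.6×11 = 106.4 kN·m.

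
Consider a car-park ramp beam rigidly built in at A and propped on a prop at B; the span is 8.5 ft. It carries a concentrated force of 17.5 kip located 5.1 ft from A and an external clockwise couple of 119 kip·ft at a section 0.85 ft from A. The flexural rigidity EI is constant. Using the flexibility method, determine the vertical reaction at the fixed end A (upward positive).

Remove the prop at B; the released (primary) structure is a cantilever built in at A.
Downward deflection at the released point B due to the loads:
  point load 17.5 at a = 5.1: Pa²(3L − a)/(6EI) = 1548/EI
  clockwise couple 119 at a = 0.85: M₀a(2L − a)/(2EI) = 816.8/EI
  δ_0 = 2364/EI
Flexibility coefficient — unit upward force at B: δ_{BB} = L³/(3EI) = 204.7/EI.
The prop prevents deflection at B: R_B = δ_0/δ_{BB} = 2364/204.7 = 11.55 kip.
Vertical equilibrium: R_A = ΣP − R_B = 17.5 − 11.55 = 5.95 kip.

R_A = 5.95 kip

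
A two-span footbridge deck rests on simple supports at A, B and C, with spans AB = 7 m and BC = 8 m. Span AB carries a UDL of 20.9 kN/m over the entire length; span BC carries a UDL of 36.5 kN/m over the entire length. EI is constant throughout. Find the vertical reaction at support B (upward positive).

R_B = 276.9 kN

Release continuity at B by inserting a hinge; the redundant is the internal moment M_B. The primary structure is two simply-supported spans AB and BC.
End slopes at the hinge B, treating each span as simply supported:
  span AB: UDL 20.9: wL³/(24EI) = 298.7/EI
  span BC: UDL 36.5: wL³/(24EI) = 778.7/EI
  relative rotation θ_0 = (298.7 + 778.7)/EI = 1077/EI
A unit hogging moment at B produces rotation L₁/(3EI) + L₂/(3EI) = 5/EI.
Slope continuity at B: θ_0 = M_B·5/EI, so M_B = 1077/5 = 215.5 kN·m (hogging).
Span AB, ΣM about A with M_B applied at B: R_B^{AB}·7 = 512 + 215.5, so R_B^{AB} = 103.9 kN and R_A = 146.3 − 103.9 = 42.37 kN.
Span BC, ΣM about C: R_B^{BC}·8 = 1168 + 215.5, so R_B^{BC} = 172.9 kN and R_C = 292 − 172.9 = 119.1 kN.
R_B = 103.9 + 172.9 = 276.9 kN.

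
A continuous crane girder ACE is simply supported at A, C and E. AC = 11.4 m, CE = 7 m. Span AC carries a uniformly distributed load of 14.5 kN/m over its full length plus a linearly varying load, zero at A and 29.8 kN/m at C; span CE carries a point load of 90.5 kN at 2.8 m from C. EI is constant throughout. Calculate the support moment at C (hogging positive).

Take M_C as the redundant. Released structure: two simple spans AC and CE with a hinge at C.
Discontinuity in slope at C on the released structure — sum the simple-span end rotations:
  span AC: UDL 14.5: wL³/(24EI) = 895.1/EI
  span AC: triangular load, peak 29.8: w₀L³/(45EI) = 981.1/EI
  span CE: point load 90.5 at a = 2.8: Pab(L + b)/(6LEI) = 283.8/EI
  relative rotation θ_0 = (1876 + 283.8)/EI = 2160/EI
A unit hogging moment at C produces rotation L₁/(3EI) + L₂/(3EI) = 6.133/EI.
Compatibility: M_C·(L₁+L₂)/(3EI) = θ_0, giving M_C = 352.2 kN·m (hogging).

M_C = 352.2 kN·m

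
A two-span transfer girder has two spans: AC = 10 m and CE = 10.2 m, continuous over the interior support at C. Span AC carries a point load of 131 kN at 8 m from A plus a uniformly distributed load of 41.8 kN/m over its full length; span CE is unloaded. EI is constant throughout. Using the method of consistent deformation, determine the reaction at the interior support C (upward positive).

Release continuity at C by inserting a hinge; the redundant is the internal moment M_C. The primary structure is two simply-supported spans AC and CE.
Discontinuity in slope at C on the released structure — sum the simple-span end rotations:
  span AC: point load 131 at a = 8: Pab(L + a)/(6LEI) = 628.8/EI
  span AC: UDL 41.8: wL³/(24EI) = 1742/EI
  relative rotation θ_0 = (2370 + 0)/EI = 2370/EI
A unit hogging moment at C produces rotation L₁/(3EI) + L₂/(3EI) = 6.733/EI.
Compatibility: M_C·(L₁+L₂)/(3EI) = θ_0, giving M_C = 352 kN·m (hogging).
Span AC, ΣM about A with M_C applied at C: R_C^{AC}·10 = 3138 + 352, so R_C^{AC} = 349 kN and R_A = 549 − 349 = 200 kN.
Span CE, ΣM about E: R_C^{CE}·10.2 = 0 + 352, so R_C^{CE} = 34.51 kN and R_E = 0 − 34.51 = -34.51 kN.
R_C = 349 + 34.51 = 383.5 kN.

R_C = 383.5 kN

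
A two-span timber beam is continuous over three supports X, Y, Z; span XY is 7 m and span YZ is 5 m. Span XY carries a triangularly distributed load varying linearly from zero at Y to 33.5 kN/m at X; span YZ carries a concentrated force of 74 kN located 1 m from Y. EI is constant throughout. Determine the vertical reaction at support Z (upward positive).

R_Z = -0.8113 kN

Take M_Y as the redundant. Released structure: two simple spans XY and YZ with a hinge at Y.
Rotations at Y on the released spans (each span's end-slope, ×1/EI):
  span XY: triangular load, peak 33.5: 7w₀L³/(360EI) = 223.4/EI
  span YZ: point load 74 at a = 1: Pab(L + b)/(6LEI) = 88.8/EI
  relative rotation θ_0 = (223.4 + 88.8)/EI = 312.2/EI
A unit hogging moment at Y produces rotation L₁/(3EI) + L₂/(3EI) = 4/EI.
Slope continuity at Y: θ_0 = M_Y·4/EI, so M_Y = 312.2/4 = 78.06 kN·m (hogging).
Span YZ, ΣM about Z: R_Y^{YZ}·5 = 296 + 78.06, so R_Y^{YZ} = 74.81 kN and R_Z = 74 − 74.81 = -0.8113 kN.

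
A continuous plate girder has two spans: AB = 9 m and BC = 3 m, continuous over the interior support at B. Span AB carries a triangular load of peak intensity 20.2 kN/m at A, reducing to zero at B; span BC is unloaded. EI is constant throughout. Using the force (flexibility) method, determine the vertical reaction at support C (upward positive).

Insert a hinge at B; M_B is the redundant, and each span becomes simply supported.
Rotations at B on the released spans (each span's end-slope, ×1/EI):
  span AB: triangular load, peak 20.2: 7w₀L³/(360EI) = 286.3/EI
  relative rotation θ_0 = (286.3 + 0)/EI = 286.3/EI
A unit hogging moment at B produces rotation L₁/(3EI) + L₂/(3EI) = 4/EI.
Compatibility: M_B·(L₁+L₂)/(3EI) = θ_0, giving M_B = 71.58 kN·m (hogging).
Span BC, ΣM about C: R_B^{BC}·3 = 0 + 71.58, so R_B^{BC} = 23.86 kN and R_C = 0 − 23.86 = -23.86 kN.

R_C = -23.86 kN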